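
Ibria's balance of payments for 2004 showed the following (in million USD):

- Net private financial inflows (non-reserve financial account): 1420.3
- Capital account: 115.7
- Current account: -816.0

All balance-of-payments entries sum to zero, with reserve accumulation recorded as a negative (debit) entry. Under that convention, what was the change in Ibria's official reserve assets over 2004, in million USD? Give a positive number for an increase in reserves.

Official reserve transactions balance = -((-816.0) + 115.7 + 1420.3) = -720.0
An accumulation of reserves is recorded as a debit (negative entry), so the change in the stock of reserves is the negative of that balance.
Change in official reserves = -(-720.0) = 720.0

720.0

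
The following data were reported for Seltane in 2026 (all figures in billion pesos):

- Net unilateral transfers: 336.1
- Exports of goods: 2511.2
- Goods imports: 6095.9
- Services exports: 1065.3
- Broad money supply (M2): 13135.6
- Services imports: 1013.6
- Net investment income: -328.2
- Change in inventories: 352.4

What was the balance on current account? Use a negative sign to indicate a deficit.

-3525.1

Goods balance = 2511.2 - 6095.9 = -3584.7
Services balance = 1065.3 - 1013.6 = 51.7
Trade balance (goods + services) = -3584.7 + 51.7 = -3533.0
Net primary income = -328.2
Net secondary income = 336.1
Current account = -3533.0 + (-328.2) + 336.1 = -3525.1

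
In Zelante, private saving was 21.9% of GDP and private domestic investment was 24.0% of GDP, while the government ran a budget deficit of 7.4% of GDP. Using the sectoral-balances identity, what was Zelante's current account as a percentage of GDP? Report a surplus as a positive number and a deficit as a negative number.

-9.5

By the sectoral-balances identity, CA = (S_private - I) + (T - G).
Private balance = 21.9 - 24.0 = -2.1
Government balance (T - G) = -7.4
CA = -2.1 + (-7.4) = -9.5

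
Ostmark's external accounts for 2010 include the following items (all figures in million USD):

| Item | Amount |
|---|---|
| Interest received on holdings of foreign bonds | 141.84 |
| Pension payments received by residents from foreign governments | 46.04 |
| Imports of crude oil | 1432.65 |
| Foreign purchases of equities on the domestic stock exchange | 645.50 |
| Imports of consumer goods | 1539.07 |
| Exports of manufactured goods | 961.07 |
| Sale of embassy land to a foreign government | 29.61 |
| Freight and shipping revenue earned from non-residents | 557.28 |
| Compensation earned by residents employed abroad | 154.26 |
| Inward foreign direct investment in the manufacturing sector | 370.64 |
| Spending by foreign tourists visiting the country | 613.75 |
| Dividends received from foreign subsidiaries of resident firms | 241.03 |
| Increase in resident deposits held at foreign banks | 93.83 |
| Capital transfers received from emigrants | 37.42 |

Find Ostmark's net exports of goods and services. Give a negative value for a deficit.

Goods: -1539.07 + 961.07 - 1432.65 = -2010.65
Services: 557.28 + 613.75 = 1171.03
Trade balance = -2010.65 + 1171.03 = -839.62
(Excluded from the trade balance — primary income: interest received on holdings of foreign bonds 141.84, compensation earned by residents employed abroad 154.26, dividends received from foreign subsidiaries of resident firms 241.03; secondary income: pension payments received by residents from foreign governments 46.04; financial account: foreign purchases of equities on the domestic stock exchange 645.50, inward foreign direct investment in the manufacturing sector 370.64, increase in resident deposits held at foreign banks 93.83; capital account: sale of embassy land to a foreign government 29.61, capital transfers received from emigrants 37.42.)

-839.62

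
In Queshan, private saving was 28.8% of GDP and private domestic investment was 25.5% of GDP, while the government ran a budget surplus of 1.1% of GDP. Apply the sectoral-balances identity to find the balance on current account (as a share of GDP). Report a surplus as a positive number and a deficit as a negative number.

4.4

By the sectoral-balances identity, CA = (S_private - I) + (T - G).
Private balance = 28.8 - 25.5 = 3.3
Government balance (T - G) = 1.1
CA = 3.3 + 1.1 = 4.4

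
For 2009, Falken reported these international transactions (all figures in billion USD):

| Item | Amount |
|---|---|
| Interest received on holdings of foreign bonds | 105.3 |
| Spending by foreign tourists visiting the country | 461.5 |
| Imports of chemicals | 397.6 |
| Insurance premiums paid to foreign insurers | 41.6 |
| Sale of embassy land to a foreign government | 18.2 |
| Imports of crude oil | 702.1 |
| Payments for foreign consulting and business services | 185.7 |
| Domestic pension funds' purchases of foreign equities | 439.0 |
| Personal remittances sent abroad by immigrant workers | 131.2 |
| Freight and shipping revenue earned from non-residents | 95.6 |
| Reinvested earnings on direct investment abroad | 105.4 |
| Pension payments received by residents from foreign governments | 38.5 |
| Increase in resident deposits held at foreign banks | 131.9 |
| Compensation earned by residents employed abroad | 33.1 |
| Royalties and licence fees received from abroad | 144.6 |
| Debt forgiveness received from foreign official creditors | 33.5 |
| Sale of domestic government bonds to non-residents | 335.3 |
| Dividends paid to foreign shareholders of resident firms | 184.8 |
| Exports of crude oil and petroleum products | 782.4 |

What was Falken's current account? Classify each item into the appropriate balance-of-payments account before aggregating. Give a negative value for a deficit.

123.4

Goods: 782.4 - 397.6 - 702.1 = -317.3
Services: 144.6 - 41.6 + 461.5 + 95.6 - 185.7 = 474.4
Primary income: 105.4 + 33.1 + 105.3 - 184.8 = 59.0
Secondary income: 38.5 - 131.2 = -92.7
Current account = (-317.3) + 474.4 + 59.0 + (-92.7) = 123.4
(Excluded from the current account — capital account: sale of embassy land to a foreign government 18.2, debt forgiveness received from foreign official creditors 33.5; financial account: domestic pension funds' purchases of foreign equities 439.0, increase in resident deposits held at foreign banks 131.9, sale of domestic government bonds to non-residents 335.3.)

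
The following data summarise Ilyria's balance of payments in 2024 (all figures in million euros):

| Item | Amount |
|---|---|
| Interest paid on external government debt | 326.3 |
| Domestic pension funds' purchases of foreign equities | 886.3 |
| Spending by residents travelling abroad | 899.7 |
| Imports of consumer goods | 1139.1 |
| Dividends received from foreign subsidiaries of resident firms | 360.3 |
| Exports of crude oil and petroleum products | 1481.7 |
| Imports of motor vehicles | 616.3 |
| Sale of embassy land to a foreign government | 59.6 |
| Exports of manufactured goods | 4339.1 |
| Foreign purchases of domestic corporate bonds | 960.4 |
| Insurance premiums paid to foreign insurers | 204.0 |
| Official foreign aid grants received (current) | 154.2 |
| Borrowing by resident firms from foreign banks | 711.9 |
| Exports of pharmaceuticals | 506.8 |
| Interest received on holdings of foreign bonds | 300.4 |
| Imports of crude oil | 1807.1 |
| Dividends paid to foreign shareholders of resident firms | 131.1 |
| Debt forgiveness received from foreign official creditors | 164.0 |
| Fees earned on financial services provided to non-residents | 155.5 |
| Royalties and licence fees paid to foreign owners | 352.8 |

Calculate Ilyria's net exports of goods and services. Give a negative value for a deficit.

Goods: 4339.1 - 1139.1 - 616.3 - 1807.1 + 1481.7 + 506.8 = 2765.1
Services: -352.8 - 899.7 + 155.5 - 204.0 = -1301.0
Trade balance = 2765.1 + (-1301.0) = 1464.1
(Excluded from the trade balance — primary income: interest paid on external government debt 326.3, dividends received from foreign subsidiaries of resident firms 360.3, interest received on holdings of foreign bonds 300.4, dividends paid to foreign shareholders of resident firms 131.1; financial account: domestic pension funds' purchases of foreign equities 886.3, foreign purchases of domestic corporate bonds 960.4, borrowing by resident firms from foreign banks 711.9; capital account: sale of embassy land to a foreign government 59.6, debt forgiveness received from foreign official creditors 164.0; secondary income: official foreign aid grants received (current) 154.2.)

1464.1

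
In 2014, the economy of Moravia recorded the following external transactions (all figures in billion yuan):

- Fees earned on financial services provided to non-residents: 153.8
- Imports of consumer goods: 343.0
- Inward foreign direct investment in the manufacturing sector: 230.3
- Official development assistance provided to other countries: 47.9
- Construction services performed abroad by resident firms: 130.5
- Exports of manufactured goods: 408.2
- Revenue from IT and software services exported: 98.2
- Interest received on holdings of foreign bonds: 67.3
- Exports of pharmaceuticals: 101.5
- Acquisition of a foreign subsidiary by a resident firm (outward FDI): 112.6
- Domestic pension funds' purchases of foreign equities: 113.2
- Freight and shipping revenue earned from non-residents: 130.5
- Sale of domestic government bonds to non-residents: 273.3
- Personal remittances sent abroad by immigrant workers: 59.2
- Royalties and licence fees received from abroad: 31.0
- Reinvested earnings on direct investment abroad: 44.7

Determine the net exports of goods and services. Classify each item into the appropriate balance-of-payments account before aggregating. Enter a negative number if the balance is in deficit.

Goods: -343.0 + 408.2 + 101.5 = 166.7
Services: 153.8 + 31.0 + 130.5 + 98.2 + 130.5 = 544.0
Trade balance = 166.7 + 544.0 = 710.7
(Excluded from the trade balance — financial account: inward foreign direct investment in the manufacturing sector 230.3, acquisition of a foreign subsidiary by a resident firm (outward FDI) 112.6, domestic pension funds' purchases of foreign equities 113.2, sale of domestic government bonds to non-residents 273.3; secondary income: official development assistance provided to other countries 47.9, personal remittances sent abroad by immigrant workers 59.2; primary income: interest received on holdings of foreign bonds 67.3, reinvested earnings on direct investment abroad 44.7.)

710.7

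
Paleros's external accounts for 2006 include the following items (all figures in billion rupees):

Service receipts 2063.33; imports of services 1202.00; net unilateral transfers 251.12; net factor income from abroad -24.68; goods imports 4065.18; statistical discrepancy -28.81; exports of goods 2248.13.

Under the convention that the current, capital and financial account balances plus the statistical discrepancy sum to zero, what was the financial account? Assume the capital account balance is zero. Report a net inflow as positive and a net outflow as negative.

Goods balance = 2248.13 - 4065.18 = -1817.05
Services balance = 2063.33 - 1202.00 = 861.33
Trade balance (goods + services) = -1817.05 + 861.33 = -955.72
Net primary income = -24.68
Net secondary income = 251.12
Current account = -955.72 + (-24.68) + 251.12 = -729.28
Financial account = -(-729.28 + (-28.81)) = 758.09

758.09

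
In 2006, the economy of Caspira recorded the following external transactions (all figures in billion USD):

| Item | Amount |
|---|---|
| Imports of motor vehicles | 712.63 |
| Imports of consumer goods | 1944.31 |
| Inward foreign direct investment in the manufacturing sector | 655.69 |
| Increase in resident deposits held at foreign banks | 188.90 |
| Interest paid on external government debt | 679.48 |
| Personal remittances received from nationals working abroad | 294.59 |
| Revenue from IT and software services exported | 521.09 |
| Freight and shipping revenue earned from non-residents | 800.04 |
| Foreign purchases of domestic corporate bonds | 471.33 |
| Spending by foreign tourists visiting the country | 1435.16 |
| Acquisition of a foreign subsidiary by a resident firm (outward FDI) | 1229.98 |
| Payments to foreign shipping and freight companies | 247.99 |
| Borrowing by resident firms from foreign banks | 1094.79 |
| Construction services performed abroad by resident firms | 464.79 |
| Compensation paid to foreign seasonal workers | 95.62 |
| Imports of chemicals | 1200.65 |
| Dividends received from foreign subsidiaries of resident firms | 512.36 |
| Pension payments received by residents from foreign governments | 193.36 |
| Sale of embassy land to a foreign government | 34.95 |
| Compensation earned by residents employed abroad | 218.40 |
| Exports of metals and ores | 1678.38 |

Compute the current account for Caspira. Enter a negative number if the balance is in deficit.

1237.49

Goods: -712.63 + 1678.38 - 1944.31 - 1200.65 = -2179.21
Services: 800.04 + 1435.16 + 464.79 - 247.99 + 521.09 = 2973.09
Primary income: -95.62 - 679.48 + 512.36 + 218.40 = -44.34
Secondary income: 294.59 + 193.36 = 487.95
Current account = (-2179.21) + 2973.09 + (-44.34) + 487.95 = 1237.49
(Excluded from the current account — financial account: inward foreign direct investment in the manufacturing sector 655.69, increase in resident deposits held at foreign banks 188.90, foreign purchases of domestic corporate bonds 471.33, acquisition of a foreign subsidiary by a resident firm (outward FDI) 1229.98, borrowing by resident firms from foreign banks 1094.79; capital account: sale of embassy land to a foreign government 34.95.)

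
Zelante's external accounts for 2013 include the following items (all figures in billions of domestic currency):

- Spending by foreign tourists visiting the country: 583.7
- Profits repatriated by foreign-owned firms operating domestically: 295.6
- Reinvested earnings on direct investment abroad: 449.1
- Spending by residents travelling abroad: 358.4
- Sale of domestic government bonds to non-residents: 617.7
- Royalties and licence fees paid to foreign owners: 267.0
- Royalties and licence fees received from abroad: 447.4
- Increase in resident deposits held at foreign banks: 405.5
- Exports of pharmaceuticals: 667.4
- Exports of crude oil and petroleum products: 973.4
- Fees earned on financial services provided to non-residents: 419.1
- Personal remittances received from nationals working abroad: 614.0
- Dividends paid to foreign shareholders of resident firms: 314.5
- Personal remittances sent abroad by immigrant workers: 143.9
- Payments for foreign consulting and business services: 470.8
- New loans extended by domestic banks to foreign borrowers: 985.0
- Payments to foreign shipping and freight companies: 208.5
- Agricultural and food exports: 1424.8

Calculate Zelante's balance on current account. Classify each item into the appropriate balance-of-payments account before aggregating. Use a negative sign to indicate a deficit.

Goods: 973.4 + 667.4 + 1424.8 = 3065.6
Services: -267.0 + 419.1 - 470.8 - 208.5 + 447.4 - 358.4 + 583.7 = 145.5
Primary income: -314.5 + 449.1 - 295.6 = -161.0
Secondary income: 614.0 - 143.9 = 470.1
Current account = 3065.6 + 145.5 + (-161.0) + 470.1 = 3520.2
(Excluded from the current account — financial account: sale of domestic government bonds to non-residents 617.7, increase in resident deposits held at foreign banks 405.5, new loans extended by domestic banks to foreign borrowers 985.0.)

3520.2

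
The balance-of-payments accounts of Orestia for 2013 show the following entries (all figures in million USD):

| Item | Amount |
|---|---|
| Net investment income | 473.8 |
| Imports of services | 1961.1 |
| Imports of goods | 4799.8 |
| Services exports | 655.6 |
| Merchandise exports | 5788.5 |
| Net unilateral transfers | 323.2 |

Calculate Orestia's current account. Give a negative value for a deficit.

Goods balance = 5788.5 - 4799.8 = 988.7
Services balance = 655.6 - 1961.1 = -1305.5
Trade balance (goods + services) = 988.7 + (-1305.5) = -316.8
Net primary income = 473.8
Net secondary income = 323.2
Current account = -316.8 + 473.8 + 323.2 = 480.2

480.2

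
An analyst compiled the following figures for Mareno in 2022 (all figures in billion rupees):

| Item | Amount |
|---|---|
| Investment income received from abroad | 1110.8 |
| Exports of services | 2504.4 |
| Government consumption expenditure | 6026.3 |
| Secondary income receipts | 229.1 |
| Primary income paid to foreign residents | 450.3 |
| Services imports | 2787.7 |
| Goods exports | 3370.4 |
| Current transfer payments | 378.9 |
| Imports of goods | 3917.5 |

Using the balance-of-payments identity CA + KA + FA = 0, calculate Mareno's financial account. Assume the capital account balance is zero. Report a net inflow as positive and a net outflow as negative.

Goods balance = 3370.4 - 3917.5 = -547.1
Services balance = 2504.4 - 2787.7 = -283.3
Trade balance (goods + services) = -547.1 + (-283.3) = -830.4
Net primary income = 1110.8 - 450.3 = 660.5
Net secondary income = 229.1 - 378.9 = -149.8
Current account = -830.4 + 660.5 + (-149.8) = -319.7
Financial account = -(-319.7) = 319.7

319.7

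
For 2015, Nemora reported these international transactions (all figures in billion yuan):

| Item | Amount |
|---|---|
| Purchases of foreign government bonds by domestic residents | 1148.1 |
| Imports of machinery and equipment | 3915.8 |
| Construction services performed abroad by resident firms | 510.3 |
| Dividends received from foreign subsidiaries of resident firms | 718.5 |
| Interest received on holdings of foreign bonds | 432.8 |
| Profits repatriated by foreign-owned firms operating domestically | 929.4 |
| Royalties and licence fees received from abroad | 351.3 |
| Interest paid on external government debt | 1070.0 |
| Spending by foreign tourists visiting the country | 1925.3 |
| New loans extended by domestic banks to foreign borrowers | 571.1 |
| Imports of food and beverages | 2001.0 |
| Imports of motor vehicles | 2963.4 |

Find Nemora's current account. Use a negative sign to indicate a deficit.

-6941.4

Goods: -2001.0 - 3915.8 - 2963.4 = -8880.2
Services: 1925.3 + 351.3 + 510.3 = 2786.9
Primary income: 718.5 - 929.4 - 1070.0 + 432.8 = -848.1
Current account = (-8880.2) + 2786.9 + (-848.1) = -6941.4
(Excluded from the current account — financial account: purchases of foreign government bonds by domestic residents 1148.1, new loans extended by domestic banks to foreign borrowers 571.1.)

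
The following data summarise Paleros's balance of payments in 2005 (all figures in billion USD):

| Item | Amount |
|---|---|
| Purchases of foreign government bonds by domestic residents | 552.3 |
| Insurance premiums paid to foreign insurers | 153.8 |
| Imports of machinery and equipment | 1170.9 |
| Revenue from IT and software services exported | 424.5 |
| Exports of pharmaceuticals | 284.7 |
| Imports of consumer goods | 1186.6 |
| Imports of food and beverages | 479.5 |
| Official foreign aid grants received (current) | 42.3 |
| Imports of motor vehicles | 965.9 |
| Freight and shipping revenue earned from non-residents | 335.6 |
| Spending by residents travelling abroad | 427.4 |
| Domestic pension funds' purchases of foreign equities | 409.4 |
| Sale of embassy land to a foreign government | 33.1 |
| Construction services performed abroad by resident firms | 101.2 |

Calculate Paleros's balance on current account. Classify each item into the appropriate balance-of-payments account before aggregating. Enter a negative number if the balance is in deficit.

-3195.8

Goods: -965.9 - 479.5 - 1186.6 + 284.7 - 1170.9 = -3518.2
Services: -427.4 + 424.5 + 335.6 - 153.8 + 101.2 = 280.1
Secondary income: 42.3
Current account = (-3518.2) + 280.1 + 42.3 = -3195.8
(Excluded from the current account — financial account: purchases of foreign government bonds by domestic residents 552.3, domestic pension funds' purchases of foreign equities 409.4; capital account: sale of embassy land to a foreign government 33.1.)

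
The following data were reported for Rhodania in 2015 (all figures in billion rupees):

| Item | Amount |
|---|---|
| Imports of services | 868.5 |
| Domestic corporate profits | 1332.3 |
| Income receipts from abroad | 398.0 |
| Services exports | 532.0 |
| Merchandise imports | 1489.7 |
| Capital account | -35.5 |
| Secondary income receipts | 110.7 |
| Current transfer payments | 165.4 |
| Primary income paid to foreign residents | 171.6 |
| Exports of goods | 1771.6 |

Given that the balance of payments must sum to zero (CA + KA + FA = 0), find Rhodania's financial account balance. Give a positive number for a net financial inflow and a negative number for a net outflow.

Goods balance = 1771.6 - 1489.7 = 281.9
Services balance = 532.0 - 868.5 = -336.5
Trade balance (goods + services) = 281.9 + (-336.5) = -54.6
Net primary income = 398.0 - 171.6 = 226.4
Net secondary income = 110.7 - 165.4 = -54.7
Current account = -54.6 + 226.4 + (-54.7) = 117.1
Financial account = -(117.1 + (-35.5)) = -81.6

-81.6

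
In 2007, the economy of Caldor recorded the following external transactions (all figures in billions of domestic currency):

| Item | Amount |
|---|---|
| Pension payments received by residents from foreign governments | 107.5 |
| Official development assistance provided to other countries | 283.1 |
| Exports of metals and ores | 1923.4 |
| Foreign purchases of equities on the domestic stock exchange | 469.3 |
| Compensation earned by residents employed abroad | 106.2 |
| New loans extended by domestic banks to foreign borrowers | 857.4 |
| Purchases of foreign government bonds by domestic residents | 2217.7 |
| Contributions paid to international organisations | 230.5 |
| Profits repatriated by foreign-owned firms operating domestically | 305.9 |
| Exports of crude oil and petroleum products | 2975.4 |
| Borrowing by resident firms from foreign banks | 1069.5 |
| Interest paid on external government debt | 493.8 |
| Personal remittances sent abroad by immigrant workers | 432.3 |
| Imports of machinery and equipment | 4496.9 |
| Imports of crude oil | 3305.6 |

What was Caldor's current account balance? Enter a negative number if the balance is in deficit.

-4435.6

Goods: -3305.6 + 2975.4 - 4496.9 + 1923.4 = -2903.7
Primary income: 106.2 - 305.9 - 493.8 = -693.5
Secondary income: 107.5 - 283.1 - 230.5 - 432.3 = -838.4
Current account = (-2903.7) + (-693.5) + (-838.4) = -4435.6
(Excluded from the current account — financial account: foreign purchases of equities on the domestic stock exchange 469.3, new loans extended by domestic banks to foreign borrowers 857.4, purchases of foreign government bonds by domestic residents 2217.7, borrowing by resident firms from foreign banks 1069.5.)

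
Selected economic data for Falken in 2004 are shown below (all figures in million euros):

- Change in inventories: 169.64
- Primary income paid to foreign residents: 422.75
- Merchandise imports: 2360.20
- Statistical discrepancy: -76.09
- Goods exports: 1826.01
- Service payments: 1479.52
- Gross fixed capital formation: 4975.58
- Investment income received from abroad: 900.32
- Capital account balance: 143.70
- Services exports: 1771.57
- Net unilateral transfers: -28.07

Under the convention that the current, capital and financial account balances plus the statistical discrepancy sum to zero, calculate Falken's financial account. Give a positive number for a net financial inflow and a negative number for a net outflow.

-274.97

Goods balance = 1826.01 - 2360.20 = -534.19
Services balance = 1771.57 - 1479.52 = 292.05
Trade balance (goods + services) = -534.19 + 292.05 = -242.14
Net primary income = 900.32 - 422.75 = 477.57
Net secondary income = -28.07
Current account = -242.14 + 477.57 + (-28.07) = 207.36
Financial account = -(207.36 + 143.70 + (-76.09)) = -274.97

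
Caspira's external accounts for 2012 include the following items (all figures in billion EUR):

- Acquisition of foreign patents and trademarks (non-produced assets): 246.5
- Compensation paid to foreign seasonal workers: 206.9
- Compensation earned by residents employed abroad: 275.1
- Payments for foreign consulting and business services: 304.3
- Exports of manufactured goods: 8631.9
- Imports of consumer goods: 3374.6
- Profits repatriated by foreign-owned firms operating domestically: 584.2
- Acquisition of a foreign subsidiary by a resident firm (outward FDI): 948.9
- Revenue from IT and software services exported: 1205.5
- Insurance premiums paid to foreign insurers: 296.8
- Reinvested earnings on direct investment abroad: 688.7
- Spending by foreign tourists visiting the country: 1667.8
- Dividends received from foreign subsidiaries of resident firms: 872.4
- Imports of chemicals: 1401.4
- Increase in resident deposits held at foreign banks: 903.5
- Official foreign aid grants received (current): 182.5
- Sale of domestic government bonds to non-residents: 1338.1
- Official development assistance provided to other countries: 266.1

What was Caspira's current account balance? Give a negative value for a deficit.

7089.6

Goods: -3374.6 - 1401.4 + 8631.9 = 3855.9
Services: -296.8 + 1667.8 - 304.3 + 1205.5 = 2272.2
Primary income: 872.4 - 206.9 + 688.7 - 584.2 + 275.1 = 1045.1
Secondary income: 182.5 - 266.1 = -83.6
Current account = 3855.9 + 2272.2 + 1045.1 + (-83.6) = 7089.6
(Excluded from the current account — capital account: acquisition of foreign patents and trademarks (non-produced assets) 246.5; financial account: acquisition of a foreign subsidiary by a resident firm (outward FDI) 948.9, increase in resident deposits held at foreign banks 903.5, sale of domestic government bonds to non-residents 1338.1.)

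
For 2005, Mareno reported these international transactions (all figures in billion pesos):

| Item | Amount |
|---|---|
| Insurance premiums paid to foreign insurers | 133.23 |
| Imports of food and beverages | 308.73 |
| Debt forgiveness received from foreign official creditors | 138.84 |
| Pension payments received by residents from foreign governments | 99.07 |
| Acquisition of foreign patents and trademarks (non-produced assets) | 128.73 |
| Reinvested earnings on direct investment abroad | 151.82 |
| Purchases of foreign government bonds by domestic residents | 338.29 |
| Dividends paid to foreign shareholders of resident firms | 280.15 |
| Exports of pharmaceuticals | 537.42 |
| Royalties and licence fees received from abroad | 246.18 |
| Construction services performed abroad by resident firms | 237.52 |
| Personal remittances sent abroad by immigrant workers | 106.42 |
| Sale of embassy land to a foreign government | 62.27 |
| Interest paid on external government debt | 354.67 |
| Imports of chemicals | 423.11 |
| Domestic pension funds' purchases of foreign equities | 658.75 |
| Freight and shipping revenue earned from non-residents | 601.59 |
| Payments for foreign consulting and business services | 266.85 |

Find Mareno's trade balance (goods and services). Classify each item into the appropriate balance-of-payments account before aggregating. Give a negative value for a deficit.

490.79

Goods: -423.11 - 308.73 + 537.42 = -194.42
Services: 237.52 + 246.18 - 266.85 + 601.59 - 133.23 = 685.21
Trade balance = -194.42 + 685.21 = 490.79
(Excluded from the trade balance — capital account: debt forgiveness received from foreign official creditors 138.84, acquisition of foreign patents and trademarks (non-produced assets) 128.73, sale of embassy land to a foreign government 62.27; secondary income: pension payments received by residents from foreign governments 99.07, personal remittances sent abroad by immigrant workers 106.42; primary income: reinvested earnings on direct investment abroad 151.82, dividends paid to foreign shareholders of resident firms 280.15, interest paid on external government debt 354.67; financial account: purchases of foreign government bonds by domestic residents 338.29, domestic pension funds' purchases of foreign equities 658.75.)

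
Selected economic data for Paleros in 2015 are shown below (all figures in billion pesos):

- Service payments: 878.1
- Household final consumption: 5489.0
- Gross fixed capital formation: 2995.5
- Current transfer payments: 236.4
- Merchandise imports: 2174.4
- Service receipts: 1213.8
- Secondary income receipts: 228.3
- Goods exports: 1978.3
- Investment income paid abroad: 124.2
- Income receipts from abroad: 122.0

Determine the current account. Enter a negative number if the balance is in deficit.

Goods balance = 1978.3 - 2174.4 = -196.1
Services balance = 1213.8 - 878.1 = 335.7
Trade balance (goods + services) = -196.1 + 335.7 = 139.6
Net primary income = 122.0 - 124.2 = -2.2
Net secondary income = 228.3 - 236.4 = -8.1
Current account = 139.6 + (-2.2) + (-8.1) = 129.3

129.3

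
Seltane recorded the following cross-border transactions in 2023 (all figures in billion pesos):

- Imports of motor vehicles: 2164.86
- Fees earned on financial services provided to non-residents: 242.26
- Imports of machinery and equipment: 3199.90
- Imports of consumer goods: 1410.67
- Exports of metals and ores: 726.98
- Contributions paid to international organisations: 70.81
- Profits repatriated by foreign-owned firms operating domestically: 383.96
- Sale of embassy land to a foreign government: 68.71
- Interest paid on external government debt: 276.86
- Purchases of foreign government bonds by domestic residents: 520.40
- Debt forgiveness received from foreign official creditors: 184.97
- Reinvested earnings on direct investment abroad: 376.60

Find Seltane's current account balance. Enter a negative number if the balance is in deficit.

Goods: -2164.86 + 726.98 - 1410.67 - 3199.90 = -6048.45
Services: 242.26
Primary income: -383.96 - 276.86 + 376.60 = -284.22
Secondary income: -70.81
Current account = (-6048.45) + 242.26 + (-284.22) + (-70.81) = -6161.22
(Excluded from the current account — capital account: sale of embassy land to a foreign government 68.71, debt forgiveness received from foreign official creditors 184.97; financial account: purchases of foreign government bonds by domestic residents 520.40.)

-6161.22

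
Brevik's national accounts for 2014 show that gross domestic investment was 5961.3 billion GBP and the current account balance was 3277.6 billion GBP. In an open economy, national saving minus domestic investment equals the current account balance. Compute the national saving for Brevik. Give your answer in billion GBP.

S = I + CA = 5961.3 + 3277.6 = 9238.9

9238.9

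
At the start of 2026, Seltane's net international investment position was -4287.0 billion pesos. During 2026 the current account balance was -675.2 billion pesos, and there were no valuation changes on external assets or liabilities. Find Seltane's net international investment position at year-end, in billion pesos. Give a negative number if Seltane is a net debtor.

With no valuation effects, change in NIIP = current account = -675.2
End-of-year NIIP = -4287.0 + (-675.2) = -4962.2

-4962.2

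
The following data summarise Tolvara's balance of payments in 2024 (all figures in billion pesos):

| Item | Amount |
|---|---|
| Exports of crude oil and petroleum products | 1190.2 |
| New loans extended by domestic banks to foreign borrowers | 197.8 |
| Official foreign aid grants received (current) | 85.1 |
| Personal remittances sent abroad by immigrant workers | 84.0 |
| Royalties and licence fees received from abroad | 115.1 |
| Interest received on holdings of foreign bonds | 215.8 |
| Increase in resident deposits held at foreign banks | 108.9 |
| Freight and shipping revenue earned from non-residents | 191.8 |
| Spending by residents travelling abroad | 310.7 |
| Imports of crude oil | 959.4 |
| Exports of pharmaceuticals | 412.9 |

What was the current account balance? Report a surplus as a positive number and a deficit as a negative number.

856.8

Goods: 1190.2 - 959.4 + 412.9 = 643.7
Services: 191.8 - 310.7 + 115.1 = -3.8
Primary income: 215.8
Secondary income: -84.0 + 85.1 = 1.1
Current account = 643.7 + (-3.8) + 215.8 + 1.1 = 856.8
(Excluded from the current account — financial account: new loans extended by domestic banks to foreign borrowers 197.8, increase in resident deposits held at foreign banks 108.9.)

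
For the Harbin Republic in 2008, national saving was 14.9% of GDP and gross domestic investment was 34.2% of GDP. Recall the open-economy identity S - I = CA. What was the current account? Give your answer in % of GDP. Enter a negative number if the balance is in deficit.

-19.3

CA = S - I = 14.9 - 34.2 = -19.3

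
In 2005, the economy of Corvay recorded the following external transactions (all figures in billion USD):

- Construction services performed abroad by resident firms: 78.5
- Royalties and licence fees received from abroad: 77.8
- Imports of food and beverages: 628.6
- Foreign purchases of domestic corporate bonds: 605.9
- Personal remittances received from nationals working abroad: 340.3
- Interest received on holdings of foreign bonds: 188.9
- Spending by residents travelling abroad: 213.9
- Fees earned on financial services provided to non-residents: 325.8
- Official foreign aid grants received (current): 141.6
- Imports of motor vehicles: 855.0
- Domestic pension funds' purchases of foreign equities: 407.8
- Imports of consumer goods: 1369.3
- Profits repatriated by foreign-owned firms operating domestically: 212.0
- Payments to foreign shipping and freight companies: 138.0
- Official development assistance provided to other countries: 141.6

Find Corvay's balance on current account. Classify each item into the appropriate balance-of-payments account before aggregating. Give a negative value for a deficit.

Goods: -855.0 - 628.6 - 1369.3 = -2852.9
Services: 77.8 + 78.5 - 213.9 + 325.8 - 138.0 = 130.2
Primary income: 188.9 - 212.0 = -23.1
Secondary income: 141.6 + 340.3 - 141.6 = 340.3
Current account = (-2852.9) + 130.2 + (-23.1) + 340.3 = -2405.5
(Excluded from the current account — financial account: foreign purchases of domestic corporate bonds 605.9, domestic pension funds' purchases of foreign equities 407.8.)

-2405.5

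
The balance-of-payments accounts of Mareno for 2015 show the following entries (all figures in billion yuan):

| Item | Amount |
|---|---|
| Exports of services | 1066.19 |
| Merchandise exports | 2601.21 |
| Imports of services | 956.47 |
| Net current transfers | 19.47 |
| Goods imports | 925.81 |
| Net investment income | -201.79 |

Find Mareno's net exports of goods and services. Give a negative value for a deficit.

1785.12

Goods balance = 2601.21 - 925.81 = 1675.40
Services balance = 1066.19 - 956.47 = 109.72
Trade balance (goods + services) = 1675.40 + 109.72 = 1785.12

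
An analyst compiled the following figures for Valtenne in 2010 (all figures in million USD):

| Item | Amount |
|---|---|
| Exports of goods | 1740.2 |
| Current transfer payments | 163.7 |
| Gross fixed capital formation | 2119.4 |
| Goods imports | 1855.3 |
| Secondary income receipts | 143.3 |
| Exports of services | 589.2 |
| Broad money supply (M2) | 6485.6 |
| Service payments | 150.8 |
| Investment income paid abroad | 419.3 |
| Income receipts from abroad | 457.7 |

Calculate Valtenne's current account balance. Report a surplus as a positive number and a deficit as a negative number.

341.3

Goods balance = 1740.2 - 1855.3 = -115.1
Services balance = 589.2 - 150.8 = 438.4
Trade balance (goods + services) = -115.1 + 438.4 = 323.3
Net primary income = 457.7 - 419.3 = 38.4
Net secondary income = 143.3 - 163.7 = -20.4
Current account = 323.3 + 38.4 + (-20.4) = 341.3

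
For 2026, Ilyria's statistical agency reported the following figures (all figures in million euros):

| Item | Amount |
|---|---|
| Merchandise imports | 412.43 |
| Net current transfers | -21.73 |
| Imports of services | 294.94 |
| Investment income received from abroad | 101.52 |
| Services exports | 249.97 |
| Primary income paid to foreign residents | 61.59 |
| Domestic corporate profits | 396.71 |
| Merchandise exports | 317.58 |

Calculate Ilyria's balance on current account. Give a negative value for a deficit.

Goods balance = 317.58 - 412.43 = -94.85
Services balance = 249.97 - 294.94 = -44.97
Trade balance (goods + services) = -94.85 + (-44.97) = -139.82
Net primary income = 101.52 - 61.59 = 39.93
Net secondary income = -21.73
Current account = -139.82 + 39.93 + (-21.73) = -121.62

-121.62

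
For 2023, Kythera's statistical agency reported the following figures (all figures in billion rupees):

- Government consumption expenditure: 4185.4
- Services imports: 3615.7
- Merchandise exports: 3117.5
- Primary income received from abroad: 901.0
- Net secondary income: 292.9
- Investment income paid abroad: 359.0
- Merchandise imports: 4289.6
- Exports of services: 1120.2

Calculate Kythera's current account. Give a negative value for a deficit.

Goods balance = 3117.5 - 4289.6 = -1172.1
Services balance = 1120.2 - 3615.7 = -2495.5
Trade balance (goods + services) = -1172.1 + (-2495.5) = -3667.6
Net primary income = 901.0 - 359.0 = 542.0
Net secondary income = 292.9
Current account = -3667.6 + 542.0 + 292.9 = -2832.7

-2832.7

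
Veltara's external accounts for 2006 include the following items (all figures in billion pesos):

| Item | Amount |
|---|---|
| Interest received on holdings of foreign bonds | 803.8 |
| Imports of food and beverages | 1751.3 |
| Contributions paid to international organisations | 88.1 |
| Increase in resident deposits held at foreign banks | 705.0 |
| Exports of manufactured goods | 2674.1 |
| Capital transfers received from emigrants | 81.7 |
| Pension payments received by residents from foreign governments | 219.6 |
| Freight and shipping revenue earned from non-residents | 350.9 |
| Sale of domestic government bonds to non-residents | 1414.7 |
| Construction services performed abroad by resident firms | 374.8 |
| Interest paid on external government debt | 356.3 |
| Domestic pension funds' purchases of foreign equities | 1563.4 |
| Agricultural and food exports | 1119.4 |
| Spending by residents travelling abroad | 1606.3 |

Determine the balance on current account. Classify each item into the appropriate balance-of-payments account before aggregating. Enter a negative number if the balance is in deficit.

1740.6

Goods: -1751.3 + 1119.4 + 2674.1 = 2042.2
Services: 350.9 + 374.8 - 1606.3 = -880.6
Primary income: 803.8 - 356.3 = 447.5
Secondary income: 219.6 - 88.1 = 131.5
Current account = 2042.2 + (-880.6) + 447.5 + 131.5 = 1740.6
(Excluded from the current account — financial account: increase in resident deposits held at foreign banks 705.0, sale of domestic government bonds to non-residents 1414.7, domestic pension funds' purchases of foreign equities 1563.4; capital account: capital transfers received from emigrants 81.7.)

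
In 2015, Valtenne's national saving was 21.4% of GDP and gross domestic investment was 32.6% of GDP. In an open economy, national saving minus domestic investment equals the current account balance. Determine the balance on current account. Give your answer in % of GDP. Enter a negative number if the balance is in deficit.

-11.2

S - I = CA (net lending to the rest of the world).
CA = S - I = 21.4 - 32.6 = -11.2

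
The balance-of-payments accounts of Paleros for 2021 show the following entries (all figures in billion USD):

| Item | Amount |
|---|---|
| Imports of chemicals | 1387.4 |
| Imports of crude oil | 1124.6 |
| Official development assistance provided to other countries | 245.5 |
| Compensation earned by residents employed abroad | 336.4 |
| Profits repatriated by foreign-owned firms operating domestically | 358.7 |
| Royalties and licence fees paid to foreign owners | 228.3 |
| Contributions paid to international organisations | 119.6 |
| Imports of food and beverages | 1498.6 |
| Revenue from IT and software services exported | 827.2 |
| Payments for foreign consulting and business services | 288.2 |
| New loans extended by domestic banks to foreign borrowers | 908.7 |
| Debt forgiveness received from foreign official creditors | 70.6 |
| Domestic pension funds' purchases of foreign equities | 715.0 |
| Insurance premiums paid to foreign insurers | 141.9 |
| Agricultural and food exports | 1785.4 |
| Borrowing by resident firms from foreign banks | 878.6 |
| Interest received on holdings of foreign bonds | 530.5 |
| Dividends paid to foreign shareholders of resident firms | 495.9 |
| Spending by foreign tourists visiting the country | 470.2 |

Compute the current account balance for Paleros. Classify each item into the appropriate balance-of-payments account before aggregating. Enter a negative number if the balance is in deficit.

Goods: -1124.6 - 1387.4 - 1498.6 + 1785.4 = -2225.2
Services: 827.2 + 470.2 - 228.3 - 288.2 - 141.9 = 639.0
Primary income: -358.7 + 336.4 + 530.5 - 495.9 = 12.3
Secondary income: -245.5 - 119.6 = -365.1
Current account = (-2225.2) + 639.0 + 12.3 + (-365.1) = -1939.0
(Excluded from the current account — financial account: new loans extended by domestic banks to foreign borrowers 908.7, domestic pension funds' purchases of foreign equities 715.0, borrowing by resident firms from foreign banks 878.6; capital account: debt forgiveness received from foreign official creditors 70.6.)

-1939.0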